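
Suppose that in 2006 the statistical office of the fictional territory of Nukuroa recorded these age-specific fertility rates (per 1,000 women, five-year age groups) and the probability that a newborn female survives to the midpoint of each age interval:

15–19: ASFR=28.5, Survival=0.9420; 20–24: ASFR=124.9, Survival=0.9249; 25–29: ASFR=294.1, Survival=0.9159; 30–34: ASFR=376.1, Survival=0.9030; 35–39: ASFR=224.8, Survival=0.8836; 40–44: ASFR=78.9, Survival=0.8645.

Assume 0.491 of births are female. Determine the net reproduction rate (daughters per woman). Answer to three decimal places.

2.500

Proportion female at birth = 0.491.
Per-age-group product (5 × ASFR × survival probability):
  15–19: 5 × 28.5/1000 × 0.9420 = 0.13424
  20–24: 5 × 124.9/1000 × 0.9249 = 0.57760
  25–29: 5 × 294.1/1000 × 0.9159 = 1.34683
  30–34: 5 × 376.1/1000 × 0.9030 = 1.69809
  35–39: 5 × 224.8/1000 × 0.8836 = 0.99317
  40–44: 5 × 78.9/1000 × 0.8645 = 0.34105
Sum = 5.09098
NRR = 0.491 × 5.09098 = 2.49967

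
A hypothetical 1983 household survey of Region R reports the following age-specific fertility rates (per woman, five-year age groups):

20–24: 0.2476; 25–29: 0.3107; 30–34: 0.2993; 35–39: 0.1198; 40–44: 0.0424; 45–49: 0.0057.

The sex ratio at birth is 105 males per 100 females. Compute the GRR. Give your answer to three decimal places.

Proportion female at birth = 100 / (100 + 105) = 0.48780.
Sum of ASFRs = 0.2476 + 0.3107 + 0.2993 + 0.1198 + 0.0424 + 0.0057 = 1.0255
TFR = 5 × 1.0255 = 5.1275
GRR = 0.48780 × 5.1275 = 2.50119

2.501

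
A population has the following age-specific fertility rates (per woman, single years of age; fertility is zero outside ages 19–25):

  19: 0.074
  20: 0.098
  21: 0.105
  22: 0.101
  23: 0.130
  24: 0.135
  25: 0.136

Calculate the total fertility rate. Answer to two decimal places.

0.78

Sum of ASFRs = 0.074 + 0.098 + 0.105 + 0.101 + 0.130 + 0.135 + 0.136 = 0.779
TFR = 0.779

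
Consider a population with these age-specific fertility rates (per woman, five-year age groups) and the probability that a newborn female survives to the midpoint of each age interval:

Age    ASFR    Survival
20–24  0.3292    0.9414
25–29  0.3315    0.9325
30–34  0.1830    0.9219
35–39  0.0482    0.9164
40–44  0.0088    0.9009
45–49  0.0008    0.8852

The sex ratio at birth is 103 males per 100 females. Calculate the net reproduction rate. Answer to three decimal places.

2.070

Proportion female at birth = 100 / (100 + 103) = 0.49261.
Per-age-group product (5 × ASFR × survival probability):
  20–24: 5 × 0.3292 × 0.9414 = 1.54954
  25–29: 5 × 0.3315 × 0.9325 = 1.54562
  30–34: 5 × 0.1830 × 0.9219 = 0.84354
  35–39: 5 × 0.0482 × 0.9164 = 0.22085
  40–44: 5 × 0.0088 × 0.9009 = 0.03964
  45–49: 5 × 0.0008 × 0.8852 = 0.00354
Sum = 4.20273
NRR = 0.49261 × 4.20273 = 2.07031
NRR > 1, so each generation more than replaces itself.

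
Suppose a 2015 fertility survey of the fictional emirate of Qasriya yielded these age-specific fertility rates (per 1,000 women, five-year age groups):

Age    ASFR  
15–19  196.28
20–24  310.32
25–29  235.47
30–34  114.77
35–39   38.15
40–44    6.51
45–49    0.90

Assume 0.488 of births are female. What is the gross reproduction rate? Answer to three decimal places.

2.202

Proportion female at birth = 0.488.
Sum of ASFRs = 196.28 + 310.32 + 235.47 + 114.77 + 38.15 + 6.51 + 0.90 = 902.40
TFR = 5 × 902.40 / 1000 = 4.512
GRR = 0.488 × 4.512 = 2.20186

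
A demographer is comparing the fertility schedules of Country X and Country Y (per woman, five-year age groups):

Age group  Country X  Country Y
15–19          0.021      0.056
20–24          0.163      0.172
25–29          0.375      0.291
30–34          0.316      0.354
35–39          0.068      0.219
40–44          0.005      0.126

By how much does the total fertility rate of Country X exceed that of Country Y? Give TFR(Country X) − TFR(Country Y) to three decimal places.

Country X:
  Sum of ASFRs = 0.021 + 0.163 + 0.375 + 0.316 + 0.068 + 0.005 = 0.948
  TFR = 5 × 0.948 = 4.74
Country Y:
  Sum of ASFRs = 0.056 + 0.172 + 0.291 + 0.354 + 0.219 + 0.126 = 1.218
  TFR = 5 × 1.218 = 6.09
Difference = 4.74 − 6.09 = -1.35

-1.350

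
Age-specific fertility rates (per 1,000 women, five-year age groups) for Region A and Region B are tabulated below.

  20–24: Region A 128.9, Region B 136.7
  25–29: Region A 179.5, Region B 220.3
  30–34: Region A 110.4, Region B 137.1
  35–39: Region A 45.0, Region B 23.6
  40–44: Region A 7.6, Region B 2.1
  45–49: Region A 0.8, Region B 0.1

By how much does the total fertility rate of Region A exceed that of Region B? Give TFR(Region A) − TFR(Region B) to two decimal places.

-0.24

Region A:
  Sum of ASFRs = 128.9 + 179.5 + 110.4 + 45.0 + 7.6 + 0.8 = 472.2
  TFR = 5 × 472.2 / 1000 = 2.361
Region B:
  Sum of ASFRs = 136.7 + 220.3 + 137.1 + 23.6 + 2.1 + 0.1 = 519.9
  TFR = 5 × 519.9 / 1000 = 2.5995
Difference = 2.361 − 2.5995 = -0.2385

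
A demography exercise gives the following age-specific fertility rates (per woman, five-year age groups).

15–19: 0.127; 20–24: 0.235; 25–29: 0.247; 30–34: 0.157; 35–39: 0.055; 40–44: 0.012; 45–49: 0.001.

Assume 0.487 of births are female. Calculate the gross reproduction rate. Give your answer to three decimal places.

Proportion female at birth = 0.487.
Sum of ASFRs = 0.127 + 0.235 + 0.247 + 0.157 + 0.055 + 0.012 + 0.001 = 0.834
TFR = 5 × 0.834 = 4.17
GRR = 0.487 × 4.17 = 2.03079

2.031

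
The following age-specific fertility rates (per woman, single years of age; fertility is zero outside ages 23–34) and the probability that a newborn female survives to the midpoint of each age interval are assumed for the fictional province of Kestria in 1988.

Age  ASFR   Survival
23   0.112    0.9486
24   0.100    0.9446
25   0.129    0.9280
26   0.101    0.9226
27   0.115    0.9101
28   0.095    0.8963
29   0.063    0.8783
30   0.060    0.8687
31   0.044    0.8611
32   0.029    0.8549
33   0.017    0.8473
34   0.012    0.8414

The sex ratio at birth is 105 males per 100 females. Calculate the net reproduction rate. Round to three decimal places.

Proportion female at birth = 100 / (100 + 105) = 0.48780.
Weighting each age-specific rate by interval width and survival:
  23: 1 × 0.112 × 0.9486 = 0.10624
  24: 1 × 0.100 × 0.9446 = 0.09446
  25: 1 × 0.129 × 0.9280 = 0.11971
  26: 1 × 0.101 × 0.9226 = 0.09318
  27: 1 × 0.115 × 0.9101 = 0.10466
  28: 1 × 0.095 × 0.8963 = 0.08515
  29: 1 × 0.063 × 0.8783 = 0.05533
  30: 1 × 0.060 × 0.8687 = 0.05212
  31: 1 × 0.044 × 0.8611 = 0.03789
  32: 1 × 0.029 × 0.8549 = 0.02479
  33: 1 × 0.017 × 0.8473 = 0.01440
  34: 1 × 0.012 × 0.8414 = 0.01010
Sum = 0.79803
NRR = 0.48780 × 0.79803 = 0.38928

0.389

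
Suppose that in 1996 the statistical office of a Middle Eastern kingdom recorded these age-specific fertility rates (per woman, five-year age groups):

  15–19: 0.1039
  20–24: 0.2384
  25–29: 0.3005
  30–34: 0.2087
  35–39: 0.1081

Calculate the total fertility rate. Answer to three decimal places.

4.798

Sum of ASFRs = 0.1039 + 0.2384 + 0.3005 + 0.2087 + 0.1081 = 0.9596
TFR = 5 × 0.9596 = 4.798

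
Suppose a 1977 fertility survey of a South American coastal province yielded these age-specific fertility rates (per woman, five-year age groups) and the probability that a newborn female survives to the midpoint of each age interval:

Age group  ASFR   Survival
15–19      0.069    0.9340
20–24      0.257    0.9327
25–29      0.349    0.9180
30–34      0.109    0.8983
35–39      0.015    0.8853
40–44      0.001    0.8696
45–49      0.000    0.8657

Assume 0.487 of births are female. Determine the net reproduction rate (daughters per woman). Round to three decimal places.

Proportion female at birth = 0.487.
Each age group contributes 5 × ASFR × survival:
  15–19: 5 × 0.069 × 0.9340 = 0.32223
  20–24: 5 × 0.257 × 0.9327 = 1.19852
  25–29: 5 × 0.349 × 0.9180 = 1.60191
  30–34: 5 × 0.109 × 0.8983 = 0.48957
  35–39: 5 × 0.015 × 0.8853 = 0.06640
  40–44: 5 × 0.001 × 0.8696 = 0.00435
  45–49: 5 × 0.000 × 0.8657 = 0.00000
Sum = 3.68298
NRR = 0.487 × 3.68298 = 1.79361
An NRR exceeding 1 indicates intrinsic growth under these rates.

1.794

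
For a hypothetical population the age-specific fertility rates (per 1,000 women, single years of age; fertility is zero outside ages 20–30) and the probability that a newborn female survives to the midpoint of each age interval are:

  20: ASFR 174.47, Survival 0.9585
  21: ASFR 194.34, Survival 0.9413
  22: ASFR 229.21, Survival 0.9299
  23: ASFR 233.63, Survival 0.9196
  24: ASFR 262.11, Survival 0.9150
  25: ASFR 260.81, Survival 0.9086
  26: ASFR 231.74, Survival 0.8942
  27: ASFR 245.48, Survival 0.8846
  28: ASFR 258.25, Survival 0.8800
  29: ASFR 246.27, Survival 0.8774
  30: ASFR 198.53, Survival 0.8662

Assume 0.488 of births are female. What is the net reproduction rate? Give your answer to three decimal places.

1.120

Proportion female at birth = 0.488.
Each age group contributes 1 × ASFR × survival:
  20: 1 × 174.47/1000 × 0.9585 = 0.16723
  21: 1 × 194.34/1000 × 0.9413 = 0.18293
  22: 1 × 229.21/1000 × 0.9299 = 0.21314
  23: 1 × 233.63/1000 × 0.9196 = 0.21485
  24: 1 × 262.11/1000 × 0.9150 = 0.23983
  25: 1 × 260.81/1000 × 0.9086 = 0.23697
  26: 1 × 231.74/1000 × 0.8942 = 0.20722
  27: 1 × 245.48/1000 × 0.8846 = 0.21715
  28: 1 × 258.25/1000 × 0.8800 = 0.22726
  29: 1 × 246.27/1000 × 0.8774 = 0.21608
  30: 1 × 198.53/1000 × 0.8662 = 0.17197
Sum = 2.29463
NRR = 0.488 × 2.29463 = 1.11978
NRR > 1, so each generation more than replaces itself.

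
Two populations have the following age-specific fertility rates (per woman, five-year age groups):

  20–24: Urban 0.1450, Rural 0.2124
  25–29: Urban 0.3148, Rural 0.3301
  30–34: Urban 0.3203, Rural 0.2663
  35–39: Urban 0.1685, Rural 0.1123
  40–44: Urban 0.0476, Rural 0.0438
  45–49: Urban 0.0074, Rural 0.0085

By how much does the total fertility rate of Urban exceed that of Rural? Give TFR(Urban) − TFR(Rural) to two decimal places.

Urban:
  Sum of ASFRs = 0.1450 + 0.3148 + 0.3203 + 0.1685 + 0.0476 + 0.0074 = 1.0036
  TFR = 5 × 1.0036 = 5.018
Rural:
  Sum of ASFRs = 0.2124 + 0.3301 + 0.2663 + 0.1123 + 0.0438 + 0.0085 = 0.9734
  TFR = 5 × 0.9734 = 4.867
Difference = 5.018 − 4.867 = 0.151

0.15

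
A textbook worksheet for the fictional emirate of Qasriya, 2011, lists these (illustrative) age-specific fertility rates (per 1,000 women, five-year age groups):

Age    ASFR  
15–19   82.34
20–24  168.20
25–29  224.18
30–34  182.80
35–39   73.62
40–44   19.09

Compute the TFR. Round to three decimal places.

Sum of ASFRs = 82.34 + 168.20 + 224.18 + 182.80 + 73.62 + 19.09 = 750.23
TFR = 5 × 750.23 / 1000 = 3.75115

3.751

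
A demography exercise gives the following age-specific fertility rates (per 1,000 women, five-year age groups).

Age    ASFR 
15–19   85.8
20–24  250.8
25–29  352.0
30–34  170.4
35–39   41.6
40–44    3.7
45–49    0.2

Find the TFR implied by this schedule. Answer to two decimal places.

Sum of ASFRs = 85.8 + 250.8 + 352.0 + 170.4 + 41.6 + 3.7 + 0.2 = 904.5
TFR = 5 × 904.5 / 1000 = 4.5225

4.52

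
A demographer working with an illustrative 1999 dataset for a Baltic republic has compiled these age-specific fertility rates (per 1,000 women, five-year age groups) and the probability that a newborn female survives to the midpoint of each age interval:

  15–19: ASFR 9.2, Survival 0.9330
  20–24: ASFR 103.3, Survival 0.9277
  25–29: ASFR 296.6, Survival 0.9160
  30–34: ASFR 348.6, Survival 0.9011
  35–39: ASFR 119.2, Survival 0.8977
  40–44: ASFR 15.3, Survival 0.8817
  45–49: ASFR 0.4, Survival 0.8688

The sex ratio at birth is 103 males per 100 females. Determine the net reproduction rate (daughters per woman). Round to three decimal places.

Proportion female at birth = 100 / (100 + 103) = 0.49261.
Survival-weighted fertility by age (5·fₓ·Sₓ):
  15–19: 5 × 9.2/1000 × 0.9330 = 0.04292
  20–24: 5 × 103.3/1000 × 0.9277 = 0.47916
  25–29: 5 × 296.6/1000 × 0.9160 = 1.35843
  30–34: 5 × 348.6/1000 × 0.9011 = 1.57062
  35–39: 5 × 119.2/1000 × 0.8977 = 0.53503
  40–44: 5 × 15.3/1000 × 0.8817 = 0.06745
  45–49: 5 × 0.4/1000 × 0.8688 = 0.00174
Sum = 4.05535
NRR = 0.49261 × 4.05535 = 1.99771
An NRR exceeding 1 indicates intrinsic growth under these rates.

1.998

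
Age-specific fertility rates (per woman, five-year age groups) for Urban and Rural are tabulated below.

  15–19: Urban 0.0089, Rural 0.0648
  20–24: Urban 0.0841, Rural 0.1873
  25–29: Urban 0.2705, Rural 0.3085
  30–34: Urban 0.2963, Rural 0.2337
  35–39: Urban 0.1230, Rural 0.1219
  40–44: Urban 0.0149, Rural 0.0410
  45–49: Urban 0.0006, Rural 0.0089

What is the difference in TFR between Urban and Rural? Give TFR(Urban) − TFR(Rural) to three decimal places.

Urban:
  Sum of ASFRs = 0.0089 + 0.0841 + 0.2705 + 0.2963 + 0.1230 + 0.0149 + 0.0006 = 0.7983
  TFR = 5 × 0.7983 = 3.9915
Rural:
  Sum of ASFRs = 0.0648 + 0.1873 + 0.3085 + 0.2337 + 0.1219 + 0.0410 + 0.0089 = 0.9661
  TFR = 5 × 0.9661 = 4.8305
Difference = 3.9915 − 4.8305 = -0.839

-0.839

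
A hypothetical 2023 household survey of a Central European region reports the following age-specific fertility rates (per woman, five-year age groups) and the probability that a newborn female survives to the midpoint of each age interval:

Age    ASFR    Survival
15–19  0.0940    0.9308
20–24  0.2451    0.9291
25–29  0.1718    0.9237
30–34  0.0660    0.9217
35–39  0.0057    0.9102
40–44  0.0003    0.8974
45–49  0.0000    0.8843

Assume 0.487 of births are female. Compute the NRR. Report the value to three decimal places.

Proportion female at birth = 0.487.
Weighting each age-specific rate by interval width and survival:
  15–19: 5 × 0.0940 × 0.9308 = 0.43748
  20–24: 5 × 0.2451 × 0.9291 = 1.13861
  25–29: 5 × 0.1718 × 0.9237 = 0.79346
  30–34: 5 × 0.0660 × 0.9217 = 0.30416
  35–39: 5 × 0.0057 × 0.9102 = 0.02594
  40–44: 5 × 0.0003 × 0.8974 = 0.00135
  45–49: 5 × 0.0000 × 0.8843 = 0.00000
Sum = 2.70100
NRR = 0.487 × 2.70100 = 1.31539

1.315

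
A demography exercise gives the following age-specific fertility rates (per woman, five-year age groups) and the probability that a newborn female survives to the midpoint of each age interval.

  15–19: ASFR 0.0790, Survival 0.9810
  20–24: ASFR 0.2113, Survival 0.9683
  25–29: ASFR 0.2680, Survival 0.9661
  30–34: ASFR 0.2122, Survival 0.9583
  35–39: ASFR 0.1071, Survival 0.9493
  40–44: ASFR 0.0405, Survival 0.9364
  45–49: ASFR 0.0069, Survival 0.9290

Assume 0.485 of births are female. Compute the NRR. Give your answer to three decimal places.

Proportion female at birth = 0.485.
Each age group contributes 5 × ASFR × survival:
  15–19: 5 × 0.0790 × 0.9810 = 0.38750
  20–24: 5 × 0.2113 × 0.9683 = 1.02301
  25–29: 5 × 0.2680 × 0.9661 = 1.29457
  30–34: 5 × 0.2122 × 0.9583 = 1.01676
  35–39: 5 × 0.1071 × 0.9493 = 0.50835
  40–44: 5 × 0.0405 × 0.9364 = 0.18962
  45–49: 5 × 0.0069 × 0.9290 = 0.03205
Sum = 4.45186
NRR = 0.485 × 4.45186 = 2.15915

2.159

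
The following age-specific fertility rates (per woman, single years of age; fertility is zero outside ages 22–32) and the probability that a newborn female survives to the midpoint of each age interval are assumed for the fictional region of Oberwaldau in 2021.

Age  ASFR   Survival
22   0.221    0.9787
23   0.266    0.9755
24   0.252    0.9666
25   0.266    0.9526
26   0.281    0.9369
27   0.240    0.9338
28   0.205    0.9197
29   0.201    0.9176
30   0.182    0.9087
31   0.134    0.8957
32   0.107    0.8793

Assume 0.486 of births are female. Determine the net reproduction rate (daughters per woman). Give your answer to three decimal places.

Proportion female at birth = 0.486.
Per-age-group product (1 × ASFR × survival probability):
  22: 1 × 0.221 × 0.9787 = 0.21629
  23: 1 × 0.266 × 0.9755 = 0.25948
  24: 1 × 0.252 × 0.9666 = 0.24358
  25: 1 × 0.266 × 0.9526 = 0.25339
  26: 1 × 0.281 × 0.9369 = 0.26327
  27: 1 × 0.240 × 0.9338 = 0.22411
  28: 1 × 0.205 × 0.9197 = 0.18854
  29: 1 × 0.201 × 0.9176 = 0.18444
  30: 1 × 0.182 × 0.9087 = 0.16538
  31: 1 × 0.134 × 0.8957 = 0.12002
  32: 1 × 0.107 × 0.8793 = 0.09409
Sum = 2.21259
NRR = 0.486 × 2.21259 = 1.07532
An NRR exceeding 1 indicates intrinsic growth under these rates.

1.075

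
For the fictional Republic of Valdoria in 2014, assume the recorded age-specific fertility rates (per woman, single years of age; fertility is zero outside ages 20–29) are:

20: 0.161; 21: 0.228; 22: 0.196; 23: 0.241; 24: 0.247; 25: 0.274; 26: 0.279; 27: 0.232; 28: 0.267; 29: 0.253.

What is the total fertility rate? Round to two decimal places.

Sum of ASFRs = 0.161 + 0.228 + 0.196 + 0.241 + 0.247 + 0.274 + 0.279 + 0.232 + 0.267 + 0.253 = 2.378
TFR = 2.378

2.38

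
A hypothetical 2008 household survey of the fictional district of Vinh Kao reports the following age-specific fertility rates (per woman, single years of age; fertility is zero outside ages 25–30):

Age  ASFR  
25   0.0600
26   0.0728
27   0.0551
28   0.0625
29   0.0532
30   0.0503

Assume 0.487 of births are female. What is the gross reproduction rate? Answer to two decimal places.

0.17

Proportion female at birth = 0.487.
Sum of ASFRs = 0.0600 + 0.0728 + 0.0551 + 0.0625 + 0.0532 + 0.0503 = 0.3539
TFR = 0.3539
GRR = 0.487 × 0.3539 = 0.17235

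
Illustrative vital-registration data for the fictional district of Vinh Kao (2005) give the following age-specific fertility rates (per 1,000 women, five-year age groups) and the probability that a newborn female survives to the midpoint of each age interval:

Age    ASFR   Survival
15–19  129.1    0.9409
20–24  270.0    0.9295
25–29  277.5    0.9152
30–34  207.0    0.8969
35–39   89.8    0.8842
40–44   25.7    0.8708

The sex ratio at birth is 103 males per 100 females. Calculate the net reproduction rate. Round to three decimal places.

Proportion female at birth = 100 / (100 + 103) = 0.49261.
Each age group contributes 5 × ASFR × survival:
  15–19: 5 × 129.1/1000 × 0.9409 = 0.60735
  20–24: 5 × 270.0/1000 × 0.9295 = 1.25483
  25–29: 5 × 277.5/1000 × 0.9152 = 1.26984
  30–34: 5 × 207.0/1000 × 0.8969 = 0.92829
  35–39: 5 × 89.8/1000 × 0.8842 = 0.39701
  40–44: 5 × 25.7/1000 × 0.8708 = 0.11190
Sum = 4.56922
NRR = 0.49261 × 4.56922 = 2.25084
An NRR exceeding 1 indicates intrinsic growth under these rates.

2.251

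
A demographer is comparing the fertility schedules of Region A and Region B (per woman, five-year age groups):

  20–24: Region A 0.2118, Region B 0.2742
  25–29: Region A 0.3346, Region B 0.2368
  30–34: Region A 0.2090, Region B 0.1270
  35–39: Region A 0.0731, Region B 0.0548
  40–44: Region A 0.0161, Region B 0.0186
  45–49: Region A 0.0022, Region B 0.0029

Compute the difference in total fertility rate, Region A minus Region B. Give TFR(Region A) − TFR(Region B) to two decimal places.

0.66

Region A:
  Sum of ASFRs = 0.2118 + 0.3346 + 0.2090 + 0.0731 + 0.0161 + 0.0022 = 0.8468
  TFR = 5 × 0.8468 = 4.234
Region B:
  Sum of ASFRs = 0.2742 + 0.2368 + 0.1270 + 0.0548 + 0.0186 + 0.0029 = 0.7143
  TFR = 5 × 0.7143 = 3.5715
Difference = 4.234 − 3.5715 = 0.6625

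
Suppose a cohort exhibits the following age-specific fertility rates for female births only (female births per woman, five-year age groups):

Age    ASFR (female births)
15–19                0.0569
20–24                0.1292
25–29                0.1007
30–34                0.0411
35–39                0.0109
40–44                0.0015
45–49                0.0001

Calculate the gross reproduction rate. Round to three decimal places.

Sum of female ASFRs = 0.0569 + 0.1292 + 0.1007 + 0.0411 + 0.0109 + 0.0015 + 0.0001 = 0.3404
GRR = 5 × 0.3404 = 1.702

1.702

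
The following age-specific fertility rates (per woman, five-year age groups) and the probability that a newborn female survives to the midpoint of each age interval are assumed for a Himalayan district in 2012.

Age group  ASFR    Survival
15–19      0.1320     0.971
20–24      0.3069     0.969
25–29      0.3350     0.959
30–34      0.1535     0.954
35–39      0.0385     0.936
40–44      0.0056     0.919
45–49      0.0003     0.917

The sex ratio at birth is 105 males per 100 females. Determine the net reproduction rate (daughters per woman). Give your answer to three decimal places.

2.280

Proportion female at birth = 100 / (100 + 105) = 0.48780.
Each age group contributes 5 × ASFR × survival:
  15–19: 5 × 0.1320 × 0.971 = 0.64086
  20–24: 5 × 0.3069 × 0.969 = 1.48693
  25–29: 5 × 0.3350 × 0.959 = 1.60633
  30–34: 5 × 0.1535 × 0.954 = 0.73220
  35–39: 5 × 0.0385 × 0.936 = 0.18018
  40–44: 5 × 0.0056 × 0.919 = 0.02573
  45–49: 5 × 0.0003 × 0.917 = 0.00138
Sum = 4.67361
NRR = 0.48780 × 4.67361 = 2.27979
An NRR exceeding 1 indicates intrinsic growth under these rates.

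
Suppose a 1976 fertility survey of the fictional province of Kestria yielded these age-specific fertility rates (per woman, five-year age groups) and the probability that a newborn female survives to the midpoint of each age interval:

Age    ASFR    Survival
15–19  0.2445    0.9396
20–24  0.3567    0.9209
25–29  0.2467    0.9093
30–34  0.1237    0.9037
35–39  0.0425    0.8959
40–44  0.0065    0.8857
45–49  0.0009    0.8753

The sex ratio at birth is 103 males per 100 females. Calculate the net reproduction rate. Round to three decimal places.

2.313

Proportion female at birth = 100 / (100 + 103) = 0.49261.
Survival-weighted fertility by age (5·fₓ·Sₓ):
  15–19: 5 × 0.2445 × 0.9396 = 1.14866
  20–24: 5 × 0.3567 × 0.9209 = 1.64243
  25–29: 5 × 0.2467 × 0.9093 = 1.12162
  30–34: 5 × 0.1237 × 0.9037 = 0.55894
  35–39: 5 × 0.0425 × 0.8959 = 0.19038
  40–44: 5 × 0.0065 × 0.8857 = 0.02879
  45–49: 5 × 0.0009 × 0.8753 = 0.00394
Sum = 4.69476
NRR = 0.49261 × 4.69476 = 2.31269
An NRR exceeding 1 indicates intrinsic growth under these rates.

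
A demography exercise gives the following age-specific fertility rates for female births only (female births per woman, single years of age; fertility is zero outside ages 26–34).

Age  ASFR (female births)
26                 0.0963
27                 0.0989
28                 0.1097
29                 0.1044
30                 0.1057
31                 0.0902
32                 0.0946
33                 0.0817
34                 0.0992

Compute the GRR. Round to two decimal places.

Sum of female ASFRs = 0.0963 + 0.0989 + 0.1097 + 0.1044 + 0.1057 + 0.0902 + 0.0946 + 0.0817 + 0.0992 = 0.8807
GRR = 0.8807

0.88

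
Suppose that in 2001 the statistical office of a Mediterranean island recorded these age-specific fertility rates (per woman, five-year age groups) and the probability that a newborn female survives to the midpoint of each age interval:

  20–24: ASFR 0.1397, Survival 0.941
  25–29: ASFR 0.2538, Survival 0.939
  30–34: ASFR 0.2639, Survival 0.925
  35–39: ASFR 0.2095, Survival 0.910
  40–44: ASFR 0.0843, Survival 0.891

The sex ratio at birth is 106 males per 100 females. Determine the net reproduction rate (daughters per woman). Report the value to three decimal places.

Proportion female at birth = 100 / (100 + 106) = 0.48544.
Per-age-group product (5 × ASFR × survival probability):
  20–24: 5 × 0.1397 × 0.941 = 0.65729
  25–29: 5 × 0.2538 × 0.939 = 1.19159
  30–34: 5 × 0.2639 × 0.925 = 1.22054
  35–39: 5 × 0.2095 × 0.910 = 0.95323
  40–44: 5 × 0.0843 × 0.891 = 0.37556
Sum = 4.39821
NRR = 0.48544 × 4.39821 = 2.13507

2.135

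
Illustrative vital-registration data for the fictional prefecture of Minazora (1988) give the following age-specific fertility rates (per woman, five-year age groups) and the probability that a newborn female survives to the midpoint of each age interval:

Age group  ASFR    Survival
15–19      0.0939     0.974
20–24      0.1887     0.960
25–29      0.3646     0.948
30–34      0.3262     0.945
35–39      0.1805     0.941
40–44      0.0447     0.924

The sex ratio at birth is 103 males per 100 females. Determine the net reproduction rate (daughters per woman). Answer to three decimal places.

Proportion female at birth = 100 / (100 + 103) = 0.49261.
Weighting each age-specific rate by interval width and survival:
  15–19: 5 × 0.0939 × 0.974 = 0.45729
  20–24: 5 × 0.1887 × 0.960 = 0.90576
  25–29: 5 × 0.3646 × 0.948 = 1.72820
  30–34: 5 × 0.3262 × 0.945 = 1.54130
  35–39: 5 × 0.1805 × 0.941 = 0.84925
  40–44: 5 × 0.0447 × 0.924 = 0.20651
Sum = 5.68831
NRR = 0.49261 × 5.68831 = 2.80212

2.802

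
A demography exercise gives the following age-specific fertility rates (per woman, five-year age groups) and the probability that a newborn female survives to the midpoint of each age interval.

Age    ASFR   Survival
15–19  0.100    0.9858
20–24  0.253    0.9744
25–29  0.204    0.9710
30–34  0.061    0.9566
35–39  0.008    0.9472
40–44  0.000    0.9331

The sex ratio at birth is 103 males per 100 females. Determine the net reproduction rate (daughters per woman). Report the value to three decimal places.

1.500

Proportion female at birth = 100 / (100 + 103) = 0.49261.
Each age group contributes 5 × ASFR × survival:
  15–19: 5 × 0.100 × 0.9858 = 0.49290
  20–24: 5 × 0.253 × 0.9744 = 1.23262
  25–29: 5 × 0.204 × 0.9710 = 0.99042
  30–34: 5 × 0.061 × 0.9566 = 0.29176
  35–39: 5 × 0.008 × 0.9472 = 0.03789
  40–44: 5 × 0.000 × 0.9331 = 0.00000
Sum = 3.04559
NRR = 0.49261 × 3.04559 = 1.50029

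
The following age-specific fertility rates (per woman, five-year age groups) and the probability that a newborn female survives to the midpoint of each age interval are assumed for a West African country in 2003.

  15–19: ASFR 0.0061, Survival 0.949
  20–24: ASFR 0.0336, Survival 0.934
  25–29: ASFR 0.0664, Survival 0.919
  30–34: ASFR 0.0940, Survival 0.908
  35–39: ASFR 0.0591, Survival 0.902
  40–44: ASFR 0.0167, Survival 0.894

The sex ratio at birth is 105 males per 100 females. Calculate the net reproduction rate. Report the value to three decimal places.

Proportion female at birth = 100 / (100 + 105) = 0.48780.
Each age group contributes 5 × ASFR × survival:
  15–19: 5 × 0.0061 × 0.949 = 0.02894
  20–24: 5 × 0.0336 × 0.934 = 0.15691
  25–29: 5 × 0.0664 × 0.919 = 0.30511
  30–34: 5 × 0.0940 × 0.908 = 0.42676
  35–39: 5 × 0.0591 × 0.902 = 0.26654
  40–44: 5 × 0.0167 × 0.894 = 0.07465
Sum = 1.25891
NRR = 0.48780 × 1.25891 = 0.61410

0.614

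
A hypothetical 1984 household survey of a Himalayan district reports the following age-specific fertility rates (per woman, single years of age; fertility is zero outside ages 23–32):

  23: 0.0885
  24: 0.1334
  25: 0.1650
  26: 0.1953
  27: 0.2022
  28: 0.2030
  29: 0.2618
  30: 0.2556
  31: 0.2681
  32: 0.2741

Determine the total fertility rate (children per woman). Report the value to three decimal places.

2.047

Sum of ASFRs = 0.0885 + 0.1334 + 0.1650 + 0.1953 + 0.2022 + 0.2030 + 0.2618 + 0.2556 + 0.2681 + 0.2741 = 2.0470
TFR = 2.047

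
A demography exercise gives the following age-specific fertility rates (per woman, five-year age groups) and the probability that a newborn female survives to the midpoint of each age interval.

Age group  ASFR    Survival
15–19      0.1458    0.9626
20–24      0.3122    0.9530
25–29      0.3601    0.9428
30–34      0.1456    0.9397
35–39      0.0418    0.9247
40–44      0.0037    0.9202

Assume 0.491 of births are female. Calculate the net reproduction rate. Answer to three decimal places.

2.348

Proportion female at birth = 0.491.
Survival-weighted fertility by age (5·fₓ·Sₓ):
  15–19: 5 × 0.1458 × 0.9626 = 0.70174
  20–24: 5 × 0.3122 × 0.9530 = 1.48763
  25–29: 5 × 0.3601 × 0.9428 = 1.69751
  30–34: 5 × 0.1456 × 0.9397 = 0.68410
  35–39: 5 × 0.0418 × 0.9247 = 0.19326
  40–44: 5 × 0.0037 × 0.9202 = 0.01702
Sum = 4.78126
NRR = 0.491 × 4.78126 = 2.34760
NRR > 1, so each generation more than replaces itself.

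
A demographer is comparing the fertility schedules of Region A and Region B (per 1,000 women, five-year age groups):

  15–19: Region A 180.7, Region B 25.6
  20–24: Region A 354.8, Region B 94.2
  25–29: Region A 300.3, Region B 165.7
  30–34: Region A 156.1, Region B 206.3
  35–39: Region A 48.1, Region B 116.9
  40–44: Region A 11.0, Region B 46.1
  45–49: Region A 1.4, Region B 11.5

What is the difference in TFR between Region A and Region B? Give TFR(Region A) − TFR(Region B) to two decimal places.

Region A:
  Sum of ASFRs = 180.7 + 354.8 + 300.3 + 156.1 + 48.1 + 11.0 + 1.4 = 1052.4
  TFR = 5 × 1052.4 / 1000 = 5.262
Region B:
  Sum of ASFRs = 25.6 + 94.2 + 165.7 + 206.3 + 116.9 + 46.1 + 11.5 = 666.3
  TFR = 5 × 666.3 / 1000 = 3.3315
Difference = 5.262 − 3.3315 = 1.9305

1.93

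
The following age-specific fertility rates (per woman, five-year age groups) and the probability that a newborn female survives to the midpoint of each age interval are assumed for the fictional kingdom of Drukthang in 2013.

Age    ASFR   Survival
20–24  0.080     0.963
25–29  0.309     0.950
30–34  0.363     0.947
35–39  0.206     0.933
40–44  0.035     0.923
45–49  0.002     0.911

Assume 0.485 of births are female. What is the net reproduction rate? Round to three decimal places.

Proportion female at birth = 0.485.
Each age group contributes 5 × ASFR × survival:
  20–24: 5 × 0.080 × 0.963 = 0.38520
  25–29: 5 × 0.309 × 0.950 = 1.46775
  30–34: 5 × 0.363 × 0.947 = 1.71881
  35–39: 5 × 0.206 × 0.933 = 0.96099
  40–44: 5 × 0.035 × 0.923 = 0.16153
  45–49: 5 × 0.002 × 0.911 = 0.00911
Sum = 4.70339
NRR = 0.485 × 4.70339 = 2.28114
With NRR above 1 the population is above replacement fertility.

2.281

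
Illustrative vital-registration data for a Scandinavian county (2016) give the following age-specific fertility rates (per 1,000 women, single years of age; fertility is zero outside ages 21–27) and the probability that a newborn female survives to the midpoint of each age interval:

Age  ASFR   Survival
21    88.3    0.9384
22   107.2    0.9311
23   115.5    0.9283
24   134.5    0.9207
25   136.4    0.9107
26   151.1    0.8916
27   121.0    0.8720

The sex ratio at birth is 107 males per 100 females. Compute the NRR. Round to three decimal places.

Proportion female at birth = 100 / (100 + 107) = 0.48309.
Each age group contributes 1 × ASFR × survival:
  21: 1 × 88.3/1000 × 0.9384 = 0.08286
  22: 1 × 107.2/1000 × 0.9311 = 0.09981
  23: 1 × 115.5/1000 × 0.9283 = 0.10722
  24: 1 × 134.5/1000 × 0.9207 = 0.12383
  25: 1 × 136.4/1000 × 0.9107 = 0.12422
  26: 1 × 151.1/1000 × 0.8916 = 0.13472
  27: 1 × 121.0/1000 × 0.8720 = 0.10551
Sum = 0.77817
NRR = 0.48309 × 0.77817 = 0.37593

0.376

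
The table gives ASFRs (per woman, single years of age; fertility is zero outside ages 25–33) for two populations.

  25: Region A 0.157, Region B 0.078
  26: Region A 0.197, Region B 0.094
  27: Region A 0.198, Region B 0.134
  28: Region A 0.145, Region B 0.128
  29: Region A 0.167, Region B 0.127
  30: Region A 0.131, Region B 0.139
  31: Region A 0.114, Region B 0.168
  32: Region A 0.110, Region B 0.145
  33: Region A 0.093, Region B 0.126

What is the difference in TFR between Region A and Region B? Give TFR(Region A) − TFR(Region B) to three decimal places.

0.173

Region A:
  Sum of ASFRs = 0.157 + 0.197 + 0.198 + 0.145 + 0.167 + 0.131 + 0.114 + 0.110 + 0.093 = 1.312
  TFR = 1.312
Region B:
  Sum of ASFRs = 0.078 + 0.094 + 0.134 + 0.128 + 0.127 + 0.139 + 0.168 + 0.145 + 0.126 = 1.139
  TFR = 1.139
Difference = 1.312 − 1.139 = 0.173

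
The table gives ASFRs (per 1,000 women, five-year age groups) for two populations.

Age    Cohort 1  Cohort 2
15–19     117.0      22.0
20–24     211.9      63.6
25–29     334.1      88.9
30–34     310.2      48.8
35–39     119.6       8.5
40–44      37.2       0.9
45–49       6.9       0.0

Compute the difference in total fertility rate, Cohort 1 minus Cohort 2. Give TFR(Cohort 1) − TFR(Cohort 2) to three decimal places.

Cohort 1:
  Sum of ASFRs = 117.0 + 211.9 + 334.1 + 310.2 + 119.6 + 37.2 + 6.9 = 1136.9
  TFR = 5 × 1136.9 / 1000 = 5.6845
Cohort 2:
  Sum of ASFRs = 22.0 + 63.6 + 88.9 + 48.8 + 8.5 + 0.9 + 0.0 = 232.7
  TFR = 5 × 232.7 / 1000 = 1.1635
Difference = 5.6845 − 1.1635 = 4.521

4.521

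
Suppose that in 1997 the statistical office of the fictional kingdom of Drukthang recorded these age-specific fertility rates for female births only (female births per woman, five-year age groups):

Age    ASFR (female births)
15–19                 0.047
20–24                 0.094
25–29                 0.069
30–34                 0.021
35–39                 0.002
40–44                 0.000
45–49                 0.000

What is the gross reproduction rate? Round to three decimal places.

Sum of female ASFRs = 0.047 + 0.094 + 0.069 + 0.021 + 0.002 + 0.000 + 0.000 = 0.233
GRR = 5 × 0.233 = 1.165

1.165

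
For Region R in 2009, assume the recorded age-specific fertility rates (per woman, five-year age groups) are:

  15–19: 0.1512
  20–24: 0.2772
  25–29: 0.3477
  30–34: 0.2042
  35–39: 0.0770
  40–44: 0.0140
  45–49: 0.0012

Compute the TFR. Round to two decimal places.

5.36

Sum of ASFRs = 0.1512 + 0.2772 + 0.3477 + 0.2042 + 0.0770 + 0.0140 + 0.0012 = 1.0725
TFR = 5 × 1.0725 = 5.3625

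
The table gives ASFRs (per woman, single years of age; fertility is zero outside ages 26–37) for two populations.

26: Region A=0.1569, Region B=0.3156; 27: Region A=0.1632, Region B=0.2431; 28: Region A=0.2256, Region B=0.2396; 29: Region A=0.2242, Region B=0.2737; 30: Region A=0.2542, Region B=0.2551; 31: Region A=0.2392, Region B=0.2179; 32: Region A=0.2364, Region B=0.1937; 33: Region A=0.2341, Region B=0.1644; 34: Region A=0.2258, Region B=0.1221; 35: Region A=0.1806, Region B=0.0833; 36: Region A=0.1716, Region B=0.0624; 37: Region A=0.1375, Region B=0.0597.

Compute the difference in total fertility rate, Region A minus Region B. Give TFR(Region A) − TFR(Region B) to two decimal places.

0.22

Region A:
  Sum of ASFRs = 0.1569 + 0.1632 + 0.2256 + 0.2242 + 0.2542 + 0.2392 + 0.2364 + 0.2341 + 0.2258 + 0.1806 + 0.1716 + 0.1375 = 2.4493
  TFR = 2.4493
Region B:
  Sum of ASFRs = 0.3156 + 0.2431 + 0.2396 + 0.2737 + 0.2551 + 0.2179 + 0.1937 + 0.1644 + 0.1221 + 0.0833 + 0.0624 + 0.0597 = 2.2306
  TFR = 2.2306
Difference = 2.4493 − 2.2306 = 0.2187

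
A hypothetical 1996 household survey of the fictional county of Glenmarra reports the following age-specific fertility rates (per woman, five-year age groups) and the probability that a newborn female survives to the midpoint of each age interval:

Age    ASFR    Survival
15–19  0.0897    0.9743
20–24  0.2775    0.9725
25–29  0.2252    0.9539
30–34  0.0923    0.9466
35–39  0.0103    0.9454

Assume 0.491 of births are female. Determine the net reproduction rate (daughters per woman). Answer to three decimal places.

Proportion female at birth = 0.491.
Survival-weighted fertility by age (5·fₓ·Sₓ):
  15–19: 5 × 0.0897 × 0.9743 = 0.43697
  20–24: 5 × 0.2775 × 0.9725 = 1.34934
  25–29: 5 × 0.2252 × 0.9539 = 1.07409
  30–34: 5 × 0.0923 × 0.9466 = 0.43686
  35–39: 5 × 0.0103 × 0.9454 = 0.04869
Sum = 3.34595
NRR = 0.491 × 3.34595 = 1.64286
With NRR above 1 the population is above replacement fertility.

1.643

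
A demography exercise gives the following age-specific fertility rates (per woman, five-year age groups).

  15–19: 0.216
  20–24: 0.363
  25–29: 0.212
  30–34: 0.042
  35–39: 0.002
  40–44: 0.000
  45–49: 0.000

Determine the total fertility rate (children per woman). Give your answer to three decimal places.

4.175

Sum of ASFRs = 0.216 + 0.363 + 0.212 + 0.042 + 0.002 + 0.000 + 0.000 = 0.835
TFR = 5 × 0.835 = 4.175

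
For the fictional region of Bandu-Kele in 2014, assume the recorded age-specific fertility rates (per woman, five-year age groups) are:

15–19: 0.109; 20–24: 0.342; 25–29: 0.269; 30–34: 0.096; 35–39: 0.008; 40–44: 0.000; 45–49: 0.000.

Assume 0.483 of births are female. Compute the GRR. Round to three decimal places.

Proportion female at birth = 0.483.
Sum of ASFRs = 0.109 + 0.342 + 0.269 + 0.096 + 0.008 + 0.000 + 0.000 = 0.824
TFR = 5 × 0.824 = 4.12
GRR = 0.483 × 4.12 = 1.98996

1.990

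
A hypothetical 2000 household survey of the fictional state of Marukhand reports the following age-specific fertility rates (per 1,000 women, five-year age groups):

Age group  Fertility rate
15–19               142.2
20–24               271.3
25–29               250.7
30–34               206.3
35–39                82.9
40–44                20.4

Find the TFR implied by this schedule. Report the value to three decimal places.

Sum of ASFRs = 142.2 + 271.3 + 250.7 + 206.3 + 82.9 + 20.4 = 973.8
TFR = 5 × 973.8 / 1000 = 4.869

4.869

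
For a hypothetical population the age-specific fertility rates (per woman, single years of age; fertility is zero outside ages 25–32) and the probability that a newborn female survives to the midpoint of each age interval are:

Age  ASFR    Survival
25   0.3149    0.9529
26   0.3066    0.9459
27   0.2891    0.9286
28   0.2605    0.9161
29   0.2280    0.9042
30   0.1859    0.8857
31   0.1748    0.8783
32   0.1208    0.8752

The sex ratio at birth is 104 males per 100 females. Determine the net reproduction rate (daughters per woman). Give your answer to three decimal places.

Proportion female at birth = 100 / (100 + 104) = 0.49020.
Each age group contributes 1 × ASFR × survival:
  25: 1 × 0.3149 × 0.9529 = 0.30007
  26: 1 × 0.3066 × 0.9459 = 0.29001
  27: 1 × 0.2891 × 0.9286 = 0.26846
  28: 1 × 0.2605 × 0.9161 = 0.23864
  29: 1 × 0.2280 × 0.9042 = 0.20616
  30: 1 × 0.1859 × 0.8857 = 0.16465
  31: 1 × 0.1748 × 0.8783 = 0.15353
  32: 1 × 0.1208 × 0.8752 = 0.10572
Sum = 1.72724
NRR = 0.49020 × 1.72724 = 0.84669

0.847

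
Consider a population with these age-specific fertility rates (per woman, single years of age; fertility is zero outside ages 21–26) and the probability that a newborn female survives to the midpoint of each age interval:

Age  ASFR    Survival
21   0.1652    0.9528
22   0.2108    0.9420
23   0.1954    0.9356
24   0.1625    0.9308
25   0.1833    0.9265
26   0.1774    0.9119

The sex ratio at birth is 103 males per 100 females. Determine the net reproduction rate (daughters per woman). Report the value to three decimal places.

Proportion female at birth = 100 / (100 + 103) = 0.49261.
Weighting each age-specific rate by interval width and survival:
  21: 1 × 0.1652 × 0.9528 = 0.15740
  22: 1 × 0.2108 × 0.9420 = 0.19857
  23: 1 × 0.1954 × 0.9356 = 0.18282
  24: 1 × 0.1625 × 0.9308 = 0.15126
  25: 1 × 0.1833 × 0.9265 = 0.16983
  26: 1 × 0.1774 × 0.9119 = 0.16177
Sum = 1.02165
NRR = 0.49261 × 1.02165 = 0.50328

0.503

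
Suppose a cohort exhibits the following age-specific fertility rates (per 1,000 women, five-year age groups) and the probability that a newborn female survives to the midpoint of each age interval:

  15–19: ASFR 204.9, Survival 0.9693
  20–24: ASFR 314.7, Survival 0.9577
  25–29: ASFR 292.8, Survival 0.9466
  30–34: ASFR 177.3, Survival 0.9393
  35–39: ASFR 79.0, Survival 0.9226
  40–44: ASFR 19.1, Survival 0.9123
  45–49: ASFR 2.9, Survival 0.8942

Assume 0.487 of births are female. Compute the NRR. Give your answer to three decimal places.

Proportion female at birth = 0.487.
Weighting each age-specific rate by interval width and survival:
  15–19: 5 × 204.9/1000 × 0.9693 = 0.99305
  20–24: 5 × 314.7/1000 × 0.9577 = 1.50694
  25–29: 5 × 292.8/1000 × 0.9466 = 1.38582
  30–34: 5 × 177.3/1000 × 0.9393 = 0.83269
  35–39: 5 × 79.0/1000 × 0.9226 = 0.36443
  40–44: 5 × 19.1/1000 × 0.9123 = 0.08712
  45–49: 5 × 2.9/1000 × 0.8942 = 0.01297
Sum = 5.18302
NRR = 0.487 × 5.18302 = 2.52413
An NRR exceeding 1 indicates intrinsic growth under these rates.

2.524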